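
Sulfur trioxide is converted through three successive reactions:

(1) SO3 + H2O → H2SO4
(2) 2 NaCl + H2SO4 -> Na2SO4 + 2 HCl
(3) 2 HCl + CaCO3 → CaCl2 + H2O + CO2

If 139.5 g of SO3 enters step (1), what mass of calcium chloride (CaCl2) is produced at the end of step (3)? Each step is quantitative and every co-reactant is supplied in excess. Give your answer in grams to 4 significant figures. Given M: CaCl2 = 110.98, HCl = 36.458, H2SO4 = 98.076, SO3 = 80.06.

193.4 g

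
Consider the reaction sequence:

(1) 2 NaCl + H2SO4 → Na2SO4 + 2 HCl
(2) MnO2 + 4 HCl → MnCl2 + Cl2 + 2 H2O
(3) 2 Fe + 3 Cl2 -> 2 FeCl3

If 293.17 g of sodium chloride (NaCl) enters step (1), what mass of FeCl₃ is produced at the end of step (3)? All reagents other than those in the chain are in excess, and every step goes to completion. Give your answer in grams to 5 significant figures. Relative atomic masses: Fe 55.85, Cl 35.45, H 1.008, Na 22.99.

M(NaCl) = 22.99 + 35.45 = 58.44 g/mol.
M(FeCl3) = 55.85 + 3(35.45) = 162.20 g/mol.
n(NaCl) = 293.17 / 58.44 = 5.01660 mol.
Reaction (1): NaCl→HCl ratio 2:2 ⇒ n(HCl) = 5.01660 mol.
Reaction (2): HCl→Cl2 ratio 4:1 ⇒ n(Cl2) = 1.25415 mol.
Reaction (3): Cl2→FeCl3 ratio 3:2 ⇒ n(FeCl3) = 0.836100 mol.
Mass of FeCl3 = 0.836100 × 162.20 = 135.615 g.

135.62 g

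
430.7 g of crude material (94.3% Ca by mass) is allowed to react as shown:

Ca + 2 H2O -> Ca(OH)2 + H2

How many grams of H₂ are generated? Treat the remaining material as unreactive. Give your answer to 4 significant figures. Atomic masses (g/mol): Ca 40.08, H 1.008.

20.43 g

Mass of pure Ca = 430.7 g × 0.943 = 406.15 g.
M(Ca) = 40.08 g/mol.
M(H2) = 2(1.008) = 2.016 g/mol.
n(Ca) = 406.15 g / 40.08 g/mol = 10.133 mol.
From the equation the Ca:H2 mole ratio is 1:1, so n(H2) = 10.133 × 1/1 = 10.133 mol.
Mass of H2 = 10.133 mol × 2.016 g/mol = 20.429 g.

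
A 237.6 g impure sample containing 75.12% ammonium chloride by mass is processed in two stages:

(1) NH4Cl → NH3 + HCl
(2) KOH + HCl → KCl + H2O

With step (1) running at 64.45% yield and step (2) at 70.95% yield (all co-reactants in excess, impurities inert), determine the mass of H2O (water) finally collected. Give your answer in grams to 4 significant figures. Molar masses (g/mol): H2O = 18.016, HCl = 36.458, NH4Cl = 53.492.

27.49 g

Pure NH4Cl = 237.6 × 0.7512 = 178.49 g.
n(NH4Cl) = 178.49 / 53.492 = 3.3367 mol.
Step 1 (NH4Cl:HCl = 1:1): theoretical n(HCl) = 3.3367 mol; at 64.45% yield, n(HCl) = 2.1505 mol.
Step 2 (HCl:H2O = 1:1): theoretical n(H2O) = 2.1505 mol, so theoretical mass = 2.1505 × 18.016 = 38.743 g.
At 70.95% yield, actual mass of H2O = 38.743 × 0.7095 = 27.488 g.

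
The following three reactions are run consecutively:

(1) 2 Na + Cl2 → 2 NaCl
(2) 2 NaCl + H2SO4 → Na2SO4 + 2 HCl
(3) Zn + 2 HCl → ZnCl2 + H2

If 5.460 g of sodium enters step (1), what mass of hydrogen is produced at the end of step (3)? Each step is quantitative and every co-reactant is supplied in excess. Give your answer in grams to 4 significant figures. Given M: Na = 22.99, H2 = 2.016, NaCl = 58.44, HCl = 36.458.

n(Na) = 5.460 / 22.99 = 0.23749 mol.
Reaction (1): Na→NaCl ratio 2:2 ⇒ n(NaCl) = 0.23749 mol.
Reaction (2): NaCl→HCl ratio 2:2 ⇒ n(HCl) = 0.23749 mol.
Reaction (3): HCl→H2 ratio 2:1 ⇒ n(H2) = 0.11875 mol.
Mass of H2 = 0.11875 × 2.016 = 0.23939 g.

0.2394 g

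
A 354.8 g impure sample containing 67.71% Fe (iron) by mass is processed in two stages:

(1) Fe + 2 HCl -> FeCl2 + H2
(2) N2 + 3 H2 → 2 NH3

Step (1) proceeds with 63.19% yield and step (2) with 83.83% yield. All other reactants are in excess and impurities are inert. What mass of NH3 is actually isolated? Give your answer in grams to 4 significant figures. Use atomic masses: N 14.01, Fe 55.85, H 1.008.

Pure Fe = 354.8 × 0.6771 = 240.24 g.
M(Fe) = 55.85 g/mol.
M(NH3) = 14.01 + 3(1.008) = 17.034 g/mol.
n(Fe) = 240.24 / 55.85 = 4.3014 mol.
Step 1 (Fe:H2 = 1:1): theoretical n(H2) = 4.3014 mol; at 63.19% yield, n(H2) = 2.7181 mol.
Step 2 (H2:NH3 = 3:2): theoretical n(NH3) = 1.8121 mol, so theoretical mass = 1.8121 × 17.034 = 30.866 g.
At 83.83% yield, actual mass of NH3 = 30.866 × 0.8383 = 25.875 g.

25.88 g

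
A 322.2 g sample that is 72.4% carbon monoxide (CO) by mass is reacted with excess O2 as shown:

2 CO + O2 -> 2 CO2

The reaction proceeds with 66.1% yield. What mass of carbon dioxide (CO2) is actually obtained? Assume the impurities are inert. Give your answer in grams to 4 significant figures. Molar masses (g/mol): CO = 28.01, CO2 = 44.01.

Pure CO available = 322.2 g × 0.724 = 233.27 g.
n(CO) = 233.27 g / 28.01 g/mol = 8.3282 mol.
From the equation the CO:CO2 mole ratio is 2:2, so n(CO2) = 8.3282 × 2/2 = 8.3282 mol.
Mass of CO2 = 8.3282 mol × 44.01 g/mol = 366.52 g.
Actual mass collected = 366.52 g × 0.661 = 242.27 g.

242.3 g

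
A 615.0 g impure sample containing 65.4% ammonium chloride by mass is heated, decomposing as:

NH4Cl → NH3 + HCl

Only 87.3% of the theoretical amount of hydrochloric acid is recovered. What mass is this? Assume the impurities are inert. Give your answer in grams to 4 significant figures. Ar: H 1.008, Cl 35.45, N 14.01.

239.3 g

Pure NH4Cl available = 615.0 g × 0.654 = 402.21 g.
M(NH4Cl) = 14.01 + 4(1.008) + 35.45 = 53.492 g/mol.
M(HCl) = 1.008 + 35.45 = 36.458 g/mol.
n(NH4Cl) = 402.21 g / 53.492 g/mol = 7.5191 mol.
From the equation the NH4Cl:HCl mole ratio is 1:1, so n(HCl) = 7.5191 × 1/1 = 7.5191 mol.
Mass of HCl = 7.5191 mol × 36.458 g/mol = 274.13 g.
Actual mass collected = 274.13 g × 0.873 = 239.32 g.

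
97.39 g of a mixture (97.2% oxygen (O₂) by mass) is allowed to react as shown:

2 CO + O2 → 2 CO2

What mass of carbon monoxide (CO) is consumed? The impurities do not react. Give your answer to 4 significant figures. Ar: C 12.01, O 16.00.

165.7 g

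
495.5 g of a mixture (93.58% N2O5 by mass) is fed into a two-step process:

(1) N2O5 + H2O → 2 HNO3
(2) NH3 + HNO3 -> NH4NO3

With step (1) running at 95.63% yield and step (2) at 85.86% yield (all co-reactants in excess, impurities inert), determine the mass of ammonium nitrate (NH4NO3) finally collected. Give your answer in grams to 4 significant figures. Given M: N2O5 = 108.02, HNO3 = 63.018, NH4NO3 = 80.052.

564.3 g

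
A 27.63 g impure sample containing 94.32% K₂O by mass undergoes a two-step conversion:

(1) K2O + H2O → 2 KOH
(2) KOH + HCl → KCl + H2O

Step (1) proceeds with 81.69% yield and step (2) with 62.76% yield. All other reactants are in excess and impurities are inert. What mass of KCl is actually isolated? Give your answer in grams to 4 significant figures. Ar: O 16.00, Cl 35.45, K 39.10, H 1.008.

Pure K2O = 27.63 × 0.9432 = 26.061 g.
M(K2O) = 2(39.10) + 16.00 = 94.20 g/mol.
M(KCl) = 39.10 + 35.45 = 74.55 g/mol.
n(K2O) = 26.061 / 94.20 = 0.27665 mol.
Step 1 (K2O:KOH = 1:2): theoretical n(KOH) = 0.55330 mol; at 81.69% yield, n(KOH) = 0.45199 mol.
Step 2 (KOH:KCl = 1:1): theoretical n(KCl) = 0.45199 mol, so theoretical mass = 0.45199 × 74.55 = 33.696 g.
At 62.76% yield, actual mass of KCl = 33.696 × 0.6276 = 21.148 g.

21.15 g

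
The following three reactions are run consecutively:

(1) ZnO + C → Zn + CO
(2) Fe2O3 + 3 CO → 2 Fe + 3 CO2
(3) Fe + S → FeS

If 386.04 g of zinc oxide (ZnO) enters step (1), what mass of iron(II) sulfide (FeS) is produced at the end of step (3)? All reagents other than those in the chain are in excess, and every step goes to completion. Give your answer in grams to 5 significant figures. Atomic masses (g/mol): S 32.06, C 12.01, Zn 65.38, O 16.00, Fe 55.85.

278.01 g

M(ZnO) = 65.38 + 16.00 = 81.38 g/mol.
M(FeS) = 55.85 + 32.06 = 87.91 g/mol.
n(ZnO) = 386.04 / 81.38 = 4.74367 mol.
Reaction (1): ZnO→CO ratio 1:1 ⇒ n(CO) = 4.74367 mol.
Reaction (2): CO→Fe ratio 3:2 ⇒ n(Fe) = 3.16245 mol.
Reaction (3): Fe→FeS ratio 1:1 ⇒ n(FeS) = 3.16245 mol.
Mass of FeS = 3.16245 × 87.91 = 278.011 g.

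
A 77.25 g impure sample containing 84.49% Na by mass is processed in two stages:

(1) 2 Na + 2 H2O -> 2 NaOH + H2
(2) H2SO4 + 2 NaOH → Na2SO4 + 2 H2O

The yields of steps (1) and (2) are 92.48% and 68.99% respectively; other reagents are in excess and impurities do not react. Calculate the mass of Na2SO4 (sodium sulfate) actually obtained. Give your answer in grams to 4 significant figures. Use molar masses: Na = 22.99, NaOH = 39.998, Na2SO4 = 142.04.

Pure Na = 77.25 × 0.8449 = 65.269 g.
n(Na) = 65.269 / 22.99 = 2.8390 mol.
Step 1 (Na:NaOH = 2:2): theoretical n(NaOH) = 2.8390 mol; at 92.48% yield, n(NaOH) = 2.6255 mol.
Step 2 (NaOH:Na2SO4 = 2:1): theoretical n(Na2SO4) = 1.3128 mol, so theoretical mass = 1.3128 × 142.04 = 186.46 g.
At 68.99% yield, actual mass of Na2SO4 = 186.46 × 0.6899 = 128.64 g.

128.6 g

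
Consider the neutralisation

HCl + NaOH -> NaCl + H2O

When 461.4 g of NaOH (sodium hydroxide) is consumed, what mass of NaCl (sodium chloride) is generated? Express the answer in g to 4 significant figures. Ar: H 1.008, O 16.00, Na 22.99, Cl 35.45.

M(NaOH) = 22.99 + 16.00 + 1.008 = 39.998 g/mol.
M(NaCl) = 22.99 + 35.45 = 58.44 g/mol.
n(NaOH) = 461.40 g / 39.998 g/mol = 11.536 mol.
From the equation the NaOH:NaCl mole ratio is 1:1, so n(NaCl) = 11.536 × 1/1 = 11.536 mol.
Mass of NaCl = 11.536 mol × 58.44 g/mol = 674.14 g.

674.1 g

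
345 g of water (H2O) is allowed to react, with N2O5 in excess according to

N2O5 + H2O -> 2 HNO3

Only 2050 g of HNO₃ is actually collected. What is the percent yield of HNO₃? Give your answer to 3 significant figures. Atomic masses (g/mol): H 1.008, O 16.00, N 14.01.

84.9 %

M(H2O) = 2(1.008) + 16.00 = 18.016 g/mol.
M(HNO3) = 1.008 + 14.01 + 3(16.00) = 63.018 g/mol.
n(H2O) = 345.0 g / 18.016 g/mol = 19.15 mol.
From the equation the H2O:HNO3 mole ratio is 1:2, so n(HNO3) = 19.15 × 2/1 = 38.30 mol.
Mass of HNO3 = 38.30 mol × 63.018 g/mol = 2414 g.
This is the theoretical yield. Percent yield = 2050 g / 2414 g × 100% = 84.94%.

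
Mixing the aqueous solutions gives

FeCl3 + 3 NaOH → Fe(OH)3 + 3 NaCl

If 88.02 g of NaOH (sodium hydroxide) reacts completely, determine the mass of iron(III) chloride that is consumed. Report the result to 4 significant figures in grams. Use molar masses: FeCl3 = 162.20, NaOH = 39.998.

119.0 g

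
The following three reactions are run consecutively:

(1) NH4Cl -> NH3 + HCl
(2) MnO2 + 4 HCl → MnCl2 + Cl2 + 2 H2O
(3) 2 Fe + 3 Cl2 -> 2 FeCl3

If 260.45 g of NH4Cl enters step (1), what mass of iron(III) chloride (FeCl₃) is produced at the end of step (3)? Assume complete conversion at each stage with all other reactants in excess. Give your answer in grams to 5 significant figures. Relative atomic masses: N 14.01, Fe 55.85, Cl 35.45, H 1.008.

131.62 g

M(NH4Cl) = 14.01 + 4(1.008) + 35.45 = 53.492 g/mol.
M(FeCl3) = 55.85 + 3(35.45) = 162.20 g/mol.
n(NH4Cl) = 260.45 / 53.492 = 4.86895 mol.
Reaction (1): NH4Cl→HCl ratio 1:1 ⇒ n(HCl) = 4.86895 mol.
Reaction (2): HCl→Cl2 ratio 4:1 ⇒ n(Cl2) = 1.21724 mol.
Reaction (3): Cl2→FeCl3 ratio 3:2 ⇒ n(FeCl3) = 0.811492 mol.
Mass of FeCl3 = 0.811492 × 162.20 = 131.624 g.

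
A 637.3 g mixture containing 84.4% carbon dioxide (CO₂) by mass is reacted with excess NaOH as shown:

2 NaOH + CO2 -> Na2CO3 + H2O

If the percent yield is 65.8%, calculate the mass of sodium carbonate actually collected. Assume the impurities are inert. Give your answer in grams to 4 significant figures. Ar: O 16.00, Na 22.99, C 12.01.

852.4 g

Pure CO2 available = 637.3 g × 0.844 = 537.88 g.
M(CO2) = 12.01 + 2(16.00) = 44.01 g/mol.
M(Na2CO3) = 2(22.99) + 12.01 + 3(16.00) = 105.99 g/mol.
n(CO2) = 537.88 g / 44.01 g/mol = 12.222 mol.
From the equation the CO2:Na2CO3 mole ratio is 1:1, so n(Na2CO3) = 12.222 × 1/1 = 12.222 mol.
Mass of Na2CO3 = 12.222 mol × 105.99 g/mol = 1295.4 g.
Actual mass collected = 1295.4 g × 0.658 = 852.37 g.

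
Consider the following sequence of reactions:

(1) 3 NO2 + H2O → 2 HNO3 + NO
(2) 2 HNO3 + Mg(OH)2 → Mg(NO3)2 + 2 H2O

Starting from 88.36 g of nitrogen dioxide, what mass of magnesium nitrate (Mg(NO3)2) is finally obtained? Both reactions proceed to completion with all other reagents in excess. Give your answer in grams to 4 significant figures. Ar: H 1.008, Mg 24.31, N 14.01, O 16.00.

94.95 g

M(NO2) = 14.01 + 2(16.00) = 46.01 g/mol.
M(Mg(NO3)2) = 24.31 + 2(14.01) + 6(16.00) = 148.33 g/mol.
n(NO2) = 88.360 / 46.01 = 1.9205 mol.
Step 1 gives a 3:2 ratio of NO2 to HNO3, so n(HNO3) = 1.2803 mol.
In step 2 the HNO3:Mg(NO3)2 ratio is 2:1, so n(Mg(NO3)2) = 0.64015 mol.
Mass of Mg(NO3)2 = 0.64015 × 148.33 = 94.954 g.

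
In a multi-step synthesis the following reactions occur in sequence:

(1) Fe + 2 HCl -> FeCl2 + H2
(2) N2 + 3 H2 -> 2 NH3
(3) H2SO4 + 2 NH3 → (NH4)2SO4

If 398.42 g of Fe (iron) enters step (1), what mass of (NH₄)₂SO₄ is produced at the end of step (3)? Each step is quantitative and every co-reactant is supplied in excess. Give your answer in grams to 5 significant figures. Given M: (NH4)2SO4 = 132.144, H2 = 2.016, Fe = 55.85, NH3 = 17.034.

n(Fe) = 398.42 / 55.85 = 7.13375 mol.
Reaction (1): Fe→H2 ratio 1:1 ⇒ n(H2) = 7.13375 mol.
Reaction (2): H2→NH3 ratio 3:2 ⇒ n(NH3) = 4.75583 mol.
Reaction (3): NH3→(NH4)2SO4 ratio 2:1 ⇒ n((NH4)2SO4) = 2.37792 mol.
Mass of (NH4)2SO4 = 2.37792 × 132.144 = 314.227 g.

314.23 g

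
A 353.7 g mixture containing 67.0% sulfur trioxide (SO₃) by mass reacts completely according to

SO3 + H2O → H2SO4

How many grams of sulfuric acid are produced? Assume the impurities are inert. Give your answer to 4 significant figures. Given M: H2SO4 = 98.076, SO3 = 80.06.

Mass of pure SO3 = 353.7 g × 0.670 = 236.98 g.
n(SO3) = 236.98 g / 80.06 g/mol = 2.9600 mol.
From the equation the SO3:H2SO4 mole ratio is 1:1, so n(H2SO4) = 2.9600 × 1/1 = 2.9600 mol.
Mass of H2SO4 = 2.9600 mol × 98.076 g/mol = 290.31 g.

290.3 g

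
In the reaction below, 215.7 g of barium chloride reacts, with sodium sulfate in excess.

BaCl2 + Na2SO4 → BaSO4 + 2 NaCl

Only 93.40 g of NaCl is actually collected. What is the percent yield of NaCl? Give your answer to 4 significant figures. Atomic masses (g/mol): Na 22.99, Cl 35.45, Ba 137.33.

77.14 %

M(BaCl2) = 137.33 + 2(35.45) = 208.23 g/mol.
M(NaCl) = 22.99 + 35.45 = 58.44 g/mol.
n(BaCl2) = 215.70 g / 208.23 g/mol = 1.0359 mol.
From the equation the BaCl2:NaCl mole ratio is 1:2, so n(NaCl) = 1.0359 × 2/1 = 2.0717 mol.
Mass of NaCl = 2.0717 mol × 58.44 g/mol = 121.07 g.
This is the theoretical yield. Percent yield = 93.40 g / 121.07 g × 100% = 77.144%.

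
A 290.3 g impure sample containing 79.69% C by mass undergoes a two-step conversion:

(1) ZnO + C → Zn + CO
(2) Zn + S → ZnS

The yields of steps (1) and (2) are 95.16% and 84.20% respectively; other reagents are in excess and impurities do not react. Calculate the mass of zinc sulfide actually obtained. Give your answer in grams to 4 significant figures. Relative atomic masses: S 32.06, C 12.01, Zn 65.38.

Pure C = 290.3 × 0.7969 = 231.34 g.
M(C) = 12.01 g/mol.
M(ZnS) = 65.38 + 32.06 = 97.44 g/mol.
n(C) = 231.34 / 12.01 = 19.262 mol.
Step 1 (C:Zn = 1:1): theoretical n(Zn) = 19.262 mol; at 95.16% yield, n(Zn) = 18.330 mol.
Step 2 (Zn:ZnS = 1:1): theoretical n(ZnS) = 18.330 mol, so theoretical mass = 18.330 × 97.44 = 1786.1 g.
At 84.20% yield, actual mass of ZnS = 1786.1 × 0.8420 = 1503.9 g.

1504 g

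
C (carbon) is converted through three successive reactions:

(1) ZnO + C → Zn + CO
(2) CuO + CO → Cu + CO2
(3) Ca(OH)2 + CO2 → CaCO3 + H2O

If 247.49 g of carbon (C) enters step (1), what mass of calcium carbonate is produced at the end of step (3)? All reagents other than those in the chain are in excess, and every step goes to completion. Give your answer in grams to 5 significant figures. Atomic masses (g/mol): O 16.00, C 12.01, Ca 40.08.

M(C) = 12.01 g/mol.
M(CaCO3) = 40.08 + 12.01 + 3(16.00) = 100.09 g/mol.
n(C) = 247.49 / 12.01 = 20.6070 mol.
Reaction (1): C→CO ratio 1:1 ⇒ n(CO) = 20.6070 mol.
Reaction (2): CO→CO2 ratio 1:1 ⇒ n(CO2) = 20.6070 mol.
Reaction (3): CO2→CaCO3 ratio 1:1 ⇒ n(CaCO3) = 20.6070 mol.
Mass of CaCO3 = 20.6070 × 100.09 = 2062.55 g.

2062.6 g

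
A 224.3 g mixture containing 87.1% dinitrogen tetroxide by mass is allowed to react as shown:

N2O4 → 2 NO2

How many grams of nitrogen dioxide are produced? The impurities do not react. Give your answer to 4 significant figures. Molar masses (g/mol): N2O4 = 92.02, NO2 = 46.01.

Mass of pure N2O4 = 224.3 g × 0.871 = 195.37 g.
n(N2O4) = 195.37 g / 92.02 g/mol = 2.1231 mol.
From the equation the N2O4:NO2 mole ratio is 1:2, so n(NO2) = 2.1231 × 2/1 = 4.2461 mol.
Mass of NO2 = 4.2461 mol × 46.01 g/mol = 195.37 g.

195.4 g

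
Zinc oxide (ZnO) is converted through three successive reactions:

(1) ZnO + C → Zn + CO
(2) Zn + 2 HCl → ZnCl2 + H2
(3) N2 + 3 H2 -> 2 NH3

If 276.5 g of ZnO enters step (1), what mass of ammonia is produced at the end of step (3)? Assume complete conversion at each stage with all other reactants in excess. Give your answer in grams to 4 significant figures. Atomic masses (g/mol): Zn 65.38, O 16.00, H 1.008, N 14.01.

38.58 g

M(ZnO) = 65.38 + 16.00 = 81.38 g/mol.
M(NH3) = 14.01 + 3(1.008) = 17.034 g/mol.
n(ZnO) = 276.5 / 81.38 = 3.3976 mol.
Reaction (1): ZnO→Zn ratio 1:1 ⇒ n(Zn) = 3.3976 mol.
Reaction (2): Zn→H2 ratio 1:1 ⇒ n(H2) = 3.3976 mol.
Reaction (3): H2→NH3 ratio 3:2 ⇒ n(NH3) = 2.2651 mol.
Mass of NH3 = 2.2651 × 17.034 = 38.584 g.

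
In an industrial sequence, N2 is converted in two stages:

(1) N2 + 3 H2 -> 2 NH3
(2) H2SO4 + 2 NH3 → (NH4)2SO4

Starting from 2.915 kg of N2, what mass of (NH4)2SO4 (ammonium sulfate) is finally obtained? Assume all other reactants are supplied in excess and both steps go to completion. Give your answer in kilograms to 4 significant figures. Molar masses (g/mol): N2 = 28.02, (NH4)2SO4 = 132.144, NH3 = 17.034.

2.915 kg = 2915.0 g.
n(N2) = 2915.0 / 28.02 = 104.03 mol.
Step 1 gives a 1:2 ratio of N2 to NH3, so n(NH3) = 208.07 mol.
In step 2 the NH3:(NH4)2SO4 ratio is 2:1, so n((NH4)2SO4) = 104.03 mol.
Mass of (NH4)2SO4 = 104.03 × 132.144 = 13747 g = 13.75 kg.

13.75 kg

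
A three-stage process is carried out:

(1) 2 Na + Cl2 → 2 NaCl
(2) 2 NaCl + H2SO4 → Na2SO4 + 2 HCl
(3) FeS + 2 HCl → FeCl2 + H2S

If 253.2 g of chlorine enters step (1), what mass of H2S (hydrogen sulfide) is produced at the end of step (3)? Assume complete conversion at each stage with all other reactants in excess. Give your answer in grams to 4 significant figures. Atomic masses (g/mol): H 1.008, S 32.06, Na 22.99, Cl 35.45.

121.7 g

M(Cl2) = 2(35.45) = 70.90 g/mol.
M(H2S) = 2(1.008) + 32.06 = 34.076 g/mol.
n(Cl2) = 253.2 / 70.90 = 3.5712 mol.
Reaction (1): Cl2→NaCl ratio 1:2 ⇒ n(NaCl) = 7.1425 mol.
Reaction (2): NaCl→HCl ratio 2:2 ⇒ n(HCl) = 7.1425 mol.
Reaction (3): HCl→H2S ratio 2:1 ⇒ n(H2S) = 3.5712 mol.
Mass of H2S = 3.5712 × 34.076 = 121.69 g.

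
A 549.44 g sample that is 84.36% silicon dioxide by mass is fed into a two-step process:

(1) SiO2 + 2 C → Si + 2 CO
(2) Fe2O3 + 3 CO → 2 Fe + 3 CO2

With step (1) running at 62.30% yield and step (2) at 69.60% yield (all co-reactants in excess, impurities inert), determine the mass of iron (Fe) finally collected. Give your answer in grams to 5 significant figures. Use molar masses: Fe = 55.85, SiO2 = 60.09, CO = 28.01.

249.07 g

Pure SiO2 = 549.44 × 0.8436 = 463.508 g.
n(SiO2) = 463.508 / 60.09 = 7.71356 mol.
Step 1 (SiO2:CO = 1:2): theoretical n(CO) = 15.4271 mol; at 62.30% yield, n(CO) = 9.61109 mol.
Step 2 (CO:Fe = 3:2): theoretical n(Fe) = 6.40739 mol, so theoretical mass = 6.40739 × 55.85 = 357.853 g.
At 69.60% yield, actual mass of Fe = 357.853 × 0.6960 = 249.066 g.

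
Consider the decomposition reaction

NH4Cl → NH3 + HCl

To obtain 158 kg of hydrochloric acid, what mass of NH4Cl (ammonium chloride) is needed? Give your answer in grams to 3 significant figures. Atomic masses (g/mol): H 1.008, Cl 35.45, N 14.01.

232000 g

M(HCl) = 1.008 + 35.45 = 36.458 g/mol.
M(NH4Cl) = 14.01 + 4(1.008) + 35.45 = 53.492 g/mol.
Convert: 158 kg = 158000 g.
n(HCl) = 158000 g / 36.458 g/mol = 4334 mol.
From the equation the HCl:NH4Cl mole ratio is 1:1, so n(NH4Cl) = 4334 × 1/1 = 4334 mol.
Mass of NH4Cl = 4334 mol × 53.492 g/mol = 231800 g.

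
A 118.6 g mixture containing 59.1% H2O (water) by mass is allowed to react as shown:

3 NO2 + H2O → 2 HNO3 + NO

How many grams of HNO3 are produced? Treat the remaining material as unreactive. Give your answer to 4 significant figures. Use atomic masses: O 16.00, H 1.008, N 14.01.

490.4 g

Mass of pure H2O = 118.6 g × 0.591 = 70.093 g.
M(H2O) = 2(1.008) + 16.00 = 18.016 g/mol.
M(HNO3) = 1.008 + 14.01 + 3(16.00) = 63.018 g/mol.
n(H2O) = 70.093 g / 18.016 g/mol = 3.8906 mol.
From the equation the H2O:HNO3 mole ratio is 1:2, so n(HNO3) = 3.8906 × 2/1 = 7.7812 mol.
Mass of HNO3 = 7.7812 mol × 63.018 g/mol = 490.35 g.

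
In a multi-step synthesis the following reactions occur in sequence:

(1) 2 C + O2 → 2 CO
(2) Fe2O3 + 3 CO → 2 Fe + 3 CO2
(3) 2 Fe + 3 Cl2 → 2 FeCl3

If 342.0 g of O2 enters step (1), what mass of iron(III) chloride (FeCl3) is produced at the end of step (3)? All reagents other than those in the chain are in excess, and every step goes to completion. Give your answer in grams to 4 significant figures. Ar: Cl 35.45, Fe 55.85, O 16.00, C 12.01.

2311 g

M(O2) = 2(16.00) = 32.00 g/mol.
M(FeCl3) = 55.85 + 3(35.45) = 162.20 g/mol.
n(O2) = 342.0 / 32.00 = 10.688 mol.
Reaction (1): O2→CO ratio 1:2 ⇒ n(CO) = 21.375 mol.
Reaction (2): CO→Fe ratio 3:2 ⇒ n(Fe) = 14.250 mol.
Reaction (3): Fe→FeCl3 ratio 2:2 ⇒ n(FeCl3) = 14.250 mol.
Mass of FeCl3 = 14.250 × 162.20 = 2311.4 g.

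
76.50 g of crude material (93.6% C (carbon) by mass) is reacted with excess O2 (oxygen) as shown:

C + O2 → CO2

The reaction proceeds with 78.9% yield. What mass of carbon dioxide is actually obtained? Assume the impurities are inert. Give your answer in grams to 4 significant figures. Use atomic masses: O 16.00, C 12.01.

Pure C available = 76.50 g × 0.936 = 71.604 g.
M(C) = 12.01 g/mol.
M(CO2) = 12.01 + 2(16.00) = 44.01 g/mol.
n(C) = 71.604 g / 12.01 g/mol = 5.9620 mol.
From the equation the C:CO2 mole ratio is 1:1, so n(CO2) = 5.9620 × 1/1 = 5.9620 mol.
Mass of CO2 = 5.9620 mol × 44.01 g/mol = 262.39 g.
Actual mass collected = 262.39 g × 0.789 = 207.02 g.

207.0 g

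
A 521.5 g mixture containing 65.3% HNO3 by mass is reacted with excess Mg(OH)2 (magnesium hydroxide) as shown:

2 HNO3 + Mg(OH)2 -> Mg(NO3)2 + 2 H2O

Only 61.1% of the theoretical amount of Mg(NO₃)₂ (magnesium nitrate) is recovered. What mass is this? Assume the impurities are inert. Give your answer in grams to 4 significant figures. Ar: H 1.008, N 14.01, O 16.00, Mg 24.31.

244.9 g

Pure HNO3 available = 521.5 g × 0.653 = 340.54 g.
M(HNO3) = 1.008 + 14.01 + 3(16.00) = 63.018 g/mol.
M(Mg(NO3)2) = 24.31 + 2(14.01) + 6(16.00) = 148.33 g/mol.
n(HNO3) = 340.54 g / 63.018 g/mol = 5.4038 mol.
From the equation the HNO3:Mg(NO3)2 mole ratio is 2:1, so n(Mg(NO3)2) = 5.4038 × 1/2 = 2.7019 mol.
Mass of Mg(NO3)2 = 2.7019 mol × 148.33 g/mol = 400.78 g.
Actual mass collected = 400.78 g × 0.611 = 244.87 g.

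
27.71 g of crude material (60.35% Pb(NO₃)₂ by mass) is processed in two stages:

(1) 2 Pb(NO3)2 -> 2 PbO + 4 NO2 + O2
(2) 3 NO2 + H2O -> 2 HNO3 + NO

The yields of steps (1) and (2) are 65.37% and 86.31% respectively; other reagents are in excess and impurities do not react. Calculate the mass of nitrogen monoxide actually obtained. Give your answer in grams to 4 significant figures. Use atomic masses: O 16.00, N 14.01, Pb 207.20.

Pure Pb(NO3)2 = 27.71 × 0.6035 = 16.723 g.
M(Pb(NO3)2) = 207.20 + 2(14.01) + 6(16.00) = 331.22 g/mol.
M(NO) = 14.01 + 16.00 = 30.01 g/mol.
n(Pb(NO3)2) = 16.723 / 331.22 = 0.050489 mol.
Step 1 (Pb(NO3)2:NO2 = 2:4): theoretical n(NO2) = 0.10098 mol; at 65.37% yield, n(NO2) = 0.066009 mol.
Step 2 (NO2:NO = 3:1): theoretical n(NO) = 0.022003 mol, so theoretical mass = 0.022003 × 30.01 = 0.66031 g.
At 86.31% yield, actual mass of NO = 0.66031 × 0.8631 = 0.56992 g.

0.5699 g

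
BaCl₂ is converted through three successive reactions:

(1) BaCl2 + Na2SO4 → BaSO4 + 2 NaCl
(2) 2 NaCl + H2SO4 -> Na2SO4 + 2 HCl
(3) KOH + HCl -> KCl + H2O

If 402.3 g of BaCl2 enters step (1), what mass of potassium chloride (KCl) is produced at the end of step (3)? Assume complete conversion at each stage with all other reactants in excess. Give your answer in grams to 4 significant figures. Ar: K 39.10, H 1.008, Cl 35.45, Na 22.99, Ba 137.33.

288.1 g

M(BaCl2) = 137.33 + 2(35.45) = 208.23 g/mol.
M(KCl) = 39.10 + 35.45 = 74.55 g/mol.
n(BaCl2) = 402.3 / 208.23 = 1.9320 mol.
Reaction (1): BaCl2→NaCl ratio 1:2 ⇒ n(NaCl) = 3.8640 mol.
Reaction (2): NaCl→HCl ratio 2:2 ⇒ n(HCl) = 3.8640 mol.
Reaction (3): HCl→KCl ratio 1:1 ⇒ n(KCl) = 3.8640 mol.
Mass of KCl = 3.8640 × 74.55 = 288.06 g.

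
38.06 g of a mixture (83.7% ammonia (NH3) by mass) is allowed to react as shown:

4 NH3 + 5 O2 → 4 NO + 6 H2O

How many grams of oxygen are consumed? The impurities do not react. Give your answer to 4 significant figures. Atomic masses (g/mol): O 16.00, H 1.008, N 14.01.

74.81 g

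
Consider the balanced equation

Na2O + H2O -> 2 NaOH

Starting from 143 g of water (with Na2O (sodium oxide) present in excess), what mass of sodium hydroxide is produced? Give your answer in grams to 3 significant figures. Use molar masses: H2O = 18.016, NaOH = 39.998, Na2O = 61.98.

n(H2O) = 143.0 g / 18.016 g/mol = 7.937 mol.
From the equation the H2O:NaOH mole ratio is 1:2, so n(NaOH) = 7.937 × 2/1 = 15.87 mol.
Mass of NaOH = 15.87 mol × 39.998 g/mol = 635.0 g.

635 g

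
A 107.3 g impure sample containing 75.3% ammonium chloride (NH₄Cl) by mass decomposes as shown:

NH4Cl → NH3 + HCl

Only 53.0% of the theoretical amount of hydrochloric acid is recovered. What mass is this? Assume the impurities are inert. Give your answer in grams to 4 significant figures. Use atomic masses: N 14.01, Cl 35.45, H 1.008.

Pure NH4Cl available = 107.3 g × 0.753 = 80.797 g.
M(NH4Cl) = 14.01 + 4(1.008) + 35.45 = 53.492 g/mol.
M(HCl) = 1.008 + 35.45 = 36.458 g/mol.
n(NH4Cl) = 80.797 g / 53.492 g/mol = 1.5104 mol.
From the equation the NH4Cl:HCl mole ratio is 1:1, so n(HCl) = 1.5104 × 1/1 = 1.5104 mol.
Mass of HCl = 1.5104 mol × 36.458 g/mol = 55.068 g.
Actual mass collected = 55.068 g × 0.530 = 29.186 g.

29.19 g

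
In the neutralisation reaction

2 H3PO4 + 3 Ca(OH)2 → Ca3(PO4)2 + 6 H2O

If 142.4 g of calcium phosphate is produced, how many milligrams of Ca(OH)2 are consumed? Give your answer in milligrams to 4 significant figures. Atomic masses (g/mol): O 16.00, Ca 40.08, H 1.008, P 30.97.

102000 mg

M(Ca3(PO4)2) = 3(40.08) + 2(30.97) + 8(16.00) = 310.18 g/mol.
M(Ca(OH)2) = 40.08 + 2(16.00) + 2(1.008) = 74.096 g/mol.
n(Ca3(PO4)2) = 142.40 g / 310.18 g/mol = 0.45909 mol.
From the equation the Ca3(PO4)2:Ca(OH)2 mole ratio is 1:3, so n(Ca(OH)2) = 0.45909 × 3/1 = 1.3773 mol.
Mass of Ca(OH)2 = 1.3773 mol × 74.096 g/mol = 102.05 g.
Converting to mg: 102.05 g = 102000 mg.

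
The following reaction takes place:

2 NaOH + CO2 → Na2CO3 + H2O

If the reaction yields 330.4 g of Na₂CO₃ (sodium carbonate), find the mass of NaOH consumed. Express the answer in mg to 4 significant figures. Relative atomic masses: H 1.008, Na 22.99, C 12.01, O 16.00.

M(Na2CO3) = 2(22.99) + 12.01 + 3(16.00) = 105.99 g/mol.
M(NaOH) = 22.99 + 16.00 + 1.008 = 39.998 g/mol.
n(Na2CO3) = 330.40 g / 105.99 g/mol = 3.1173 mol.
From the equation the Na2CO3:NaOH mole ratio is 1:2, so n(NaOH) = 3.1173 × 2/1 = 6.2346 mol.
Mass of NaOH = 6.2346 mol × 39.998 g/mol = 249.37 g.
Converting to mg: 249.37 g = 249400 mg.

249400 mg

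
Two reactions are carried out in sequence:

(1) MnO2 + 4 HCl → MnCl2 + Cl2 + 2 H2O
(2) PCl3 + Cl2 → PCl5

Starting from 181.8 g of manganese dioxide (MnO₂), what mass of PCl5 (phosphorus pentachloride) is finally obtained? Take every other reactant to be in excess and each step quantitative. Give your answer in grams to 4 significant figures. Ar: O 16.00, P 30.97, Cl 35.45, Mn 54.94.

M(MnO2) = 54.94 + 2(16.00) = 86.94 g/mol.
M(PCl5) = 30.97 + 5(35.45) = 208.22 g/mol.
n(MnO2) = 181.80 / 86.94 = 2.0911 mol.
Step 1 gives a 1:1 ratio of MnO2 to Cl2, so n(Cl2) = 2.0911 mol.
In step 2 the Cl2:PCl5 ratio is 1:1, so n(PCl5) = 2.0911 mol.
Mass of PCl5 = 2.0911 × 208.22 = 435.41 g.

435.4 g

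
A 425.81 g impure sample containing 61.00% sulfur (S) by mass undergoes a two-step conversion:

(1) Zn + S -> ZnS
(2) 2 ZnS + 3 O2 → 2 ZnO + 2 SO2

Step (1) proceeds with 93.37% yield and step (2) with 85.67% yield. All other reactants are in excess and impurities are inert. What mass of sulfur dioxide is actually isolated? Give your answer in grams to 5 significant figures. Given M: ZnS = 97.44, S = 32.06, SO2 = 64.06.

415.15 g

Pure S = 425.81 × 0.6100 = 259.744 g.
n(S) = 259.744 / 32.06 = 8.10181 mol.
Step 1 (S:ZnS = 1:1): theoretical n(ZnS) = 8.10181 mol; at 93.37% yield, n(ZnS) = 7.56466 mol.
Step 2 (ZnS:SO2 = 2:2): theoretical n(SO2) = 7.56466 mol, so theoretical mass = 7.56466 × 64.06 = 484.592 g.
At 85.67% yield, actual mass of SO2 = 484.592 × 0.8567 = 415.150 g.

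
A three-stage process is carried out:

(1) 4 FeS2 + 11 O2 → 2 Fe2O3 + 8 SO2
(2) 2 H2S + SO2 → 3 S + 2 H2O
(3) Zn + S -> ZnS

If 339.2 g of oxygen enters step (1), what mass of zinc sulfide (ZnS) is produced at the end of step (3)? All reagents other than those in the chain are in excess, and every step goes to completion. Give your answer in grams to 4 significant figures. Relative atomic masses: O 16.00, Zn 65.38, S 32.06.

M(O2) = 2(16.00) = 32.00 g/mol.
M(ZnS) = 65.38 + 32.06 = 97.44 g/mol.
n(O2) = 339.2 / 32.00 = 10.600 mol.
Reaction (1): O2→SO2 ratio 11:8 ⇒ n(SO2) = 7.7091 mol.
Reaction (2): SO2→S ratio 1:3 ⇒ n(S) = 23.127 mol.
Reaction (3): S→ZnS ratio 1:1 ⇒ n(ZnS) = 23.127 mol.
Mass of ZnS = 23.127 × 97.44 = 2253.5 g.

2254 g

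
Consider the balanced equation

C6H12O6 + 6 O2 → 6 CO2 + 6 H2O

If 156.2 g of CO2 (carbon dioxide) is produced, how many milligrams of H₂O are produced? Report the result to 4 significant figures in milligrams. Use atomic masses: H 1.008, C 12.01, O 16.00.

63940 mg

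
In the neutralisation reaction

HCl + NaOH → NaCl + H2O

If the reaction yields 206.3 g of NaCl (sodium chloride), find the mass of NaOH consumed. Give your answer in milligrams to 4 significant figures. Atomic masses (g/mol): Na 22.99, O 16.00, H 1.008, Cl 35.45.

M(NaCl) = 22.99 + 35.45 = 58.44 g/mol.
M(NaOH) = 22.99 + 16.00 + 1.008 = 39.998 g/mol.
n(NaCl) = 206.30 g / 58.44 g/mol = 3.5301 mol.
From the equation the NaCl:NaOH mole ratio is 1:1, so n(NaOH) = 3.5301 × 1/1 = 3.5301 mol.
Mass of NaOH = 3.5301 mol × 39.998 g/mol = 141.20 g.
Converting to mg: 141.20 g = 141200 mg.

141200 mg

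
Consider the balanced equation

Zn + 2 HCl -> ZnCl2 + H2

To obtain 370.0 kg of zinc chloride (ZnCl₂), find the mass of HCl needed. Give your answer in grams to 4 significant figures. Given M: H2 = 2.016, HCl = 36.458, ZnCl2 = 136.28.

198000 g

Convert: 370.0 kg = 370000 g.
n(ZnCl2) = 370000 g / 136.28 g/mol = 2715.0 mol.
From the equation the ZnCl2:HCl mole ratio is 1:2, so n(HCl) = 2715.0 × 2/1 = 5430.0 mol.
Mass of HCl = 5430.0 mol × 36.458 g/mol = 197970 g.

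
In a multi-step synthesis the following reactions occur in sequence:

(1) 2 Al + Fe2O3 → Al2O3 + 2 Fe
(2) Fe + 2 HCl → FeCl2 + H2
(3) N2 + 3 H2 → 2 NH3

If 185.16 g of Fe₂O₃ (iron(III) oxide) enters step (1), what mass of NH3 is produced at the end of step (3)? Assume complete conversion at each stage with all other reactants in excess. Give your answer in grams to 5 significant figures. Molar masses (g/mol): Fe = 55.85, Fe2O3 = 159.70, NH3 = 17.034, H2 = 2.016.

26.333 g

n(Fe2O3) = 185.16 / 159.70 = 1.15942 mol.
Reaction (1): Fe2O3→Fe ratio 1:2 ⇒ n(Fe) = 2.31885 mol.
Reaction (2): Fe→H2 ratio 1:1 ⇒ n(H2) = 2.31885 mol.
Reaction (3): H2→NH3 ratio 3:2 ⇒ n(NH3) = 1.54590 mol.
Mass of NH3 = 1.54590 × 17.034 = 26.3328 g.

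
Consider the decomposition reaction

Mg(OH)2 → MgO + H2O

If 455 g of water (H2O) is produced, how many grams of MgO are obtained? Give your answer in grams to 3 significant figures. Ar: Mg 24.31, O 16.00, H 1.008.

1020 g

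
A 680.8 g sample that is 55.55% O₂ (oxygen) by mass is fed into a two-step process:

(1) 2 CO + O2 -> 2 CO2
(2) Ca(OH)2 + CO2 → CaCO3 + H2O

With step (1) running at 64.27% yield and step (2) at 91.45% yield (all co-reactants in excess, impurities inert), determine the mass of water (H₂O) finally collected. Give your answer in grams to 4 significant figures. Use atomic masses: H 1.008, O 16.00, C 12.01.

250.3 g

Pure O2 = 680.8 × 0.5555 = 378.18 g.
M(O2) = 2(16.00) = 32.00 g/mol.
M(H2O) = 2(1.008) + 16.00 = 18.016 g/mol.
n(O2) = 378.18 / 32.00 = 11.818 mol.
Step 1 (O2:CO2 = 1:2): theoretical n(CO2) = 23.637 mol; at 64.27% yield, n(CO2) = 15.191 mol.
Step 2 (CO2:H2O = 1:1): theoretical n(H2O) = 15.191 mol, so theoretical mass = 15.191 × 18.016 = 273.68 g.
At 91.45% yield, actual mass of H2O = 273.68 × 0.9145 = 250.28 g.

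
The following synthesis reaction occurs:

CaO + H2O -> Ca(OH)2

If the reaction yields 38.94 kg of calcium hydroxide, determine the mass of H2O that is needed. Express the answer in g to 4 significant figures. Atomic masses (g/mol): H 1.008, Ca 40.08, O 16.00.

M(Ca(OH)2) = 40.08 + 2(16.00) + 2(1.008) = 74.096 g/mol.
M(H2O) = 2(1.008) + 16.00 = 18.016 g/mol.
Convert: 38.94 kg = 38940 g.
n(Ca(OH)2) = 38940 g / 74.096 g/mol = 525.53 mol.
From the equation the Ca(OH)2:H2O mole ratio is 1:1, so n(H2O) = 525.53 × 1/1 = 525.53 mol.
Mass of H2O = 525.53 mol × 18.016 g/mol = 9468.0 g.

9468 g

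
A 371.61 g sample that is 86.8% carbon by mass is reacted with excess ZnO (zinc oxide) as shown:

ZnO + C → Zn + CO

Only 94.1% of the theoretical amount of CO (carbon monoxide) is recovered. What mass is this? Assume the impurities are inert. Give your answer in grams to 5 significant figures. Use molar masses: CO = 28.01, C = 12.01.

Pure C available = 371.61 g × 0.868 = 322.557 g.
n(C) = 322.557 g / 12.01 g/mol = 26.8574 mol.
From the equation the C:CO mole ratio is 1:1, so n(CO) = 26.8574 × 1/1 = 26.8574 mol.
Mass of CO = 26.8574 mol × 28.01 g/mol = 752.276 g.
Actual mass collected = 752.276 g × 0.941 = 707.892 g.

707.89 g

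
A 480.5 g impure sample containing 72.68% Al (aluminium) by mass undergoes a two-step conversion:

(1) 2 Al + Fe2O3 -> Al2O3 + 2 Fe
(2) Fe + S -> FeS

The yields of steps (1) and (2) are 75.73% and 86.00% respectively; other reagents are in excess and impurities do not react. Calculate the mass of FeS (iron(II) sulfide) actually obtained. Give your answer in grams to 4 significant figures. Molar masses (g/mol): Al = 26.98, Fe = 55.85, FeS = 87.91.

741.1 g

Pure Al = 480.5 × 0.7268 = 349.23 g.
n(Al) = 349.23 / 26.98 = 12.944 mol.
Step 1 (Al:Fe = 2:2): theoretical n(Fe) = 12.944 mol; at 75.73% yield, n(Fe) = 9.8024 mol.
Step 2 (Fe:FeS = 1:1): theoretical n(FeS) = 9.8024 mol, so theoretical mass = 9.8024 × 87.91 = 861.73 g.
At 86.00% yield, actual mass of FeS = 861.73 × 0.8600 = 741.09 g.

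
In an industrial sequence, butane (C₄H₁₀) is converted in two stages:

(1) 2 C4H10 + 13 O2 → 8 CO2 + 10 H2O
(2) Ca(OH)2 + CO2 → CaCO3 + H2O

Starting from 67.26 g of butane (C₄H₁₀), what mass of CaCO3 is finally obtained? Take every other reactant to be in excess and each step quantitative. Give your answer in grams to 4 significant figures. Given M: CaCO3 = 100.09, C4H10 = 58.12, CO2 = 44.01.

463.3 g

n(C4H10) = 67.260 / 58.12 = 1.1573 mol.
Step 1 gives a 2:8 ratio of C4H10 to CO2, so n(CO2) = 4.6290 mol.
In step 2 the CO2:CaCO3 ratio is 1:1, so n(CaCO3) = 4.6290 mol.
Mass of CaCO3 = 4.6290 × 100.09 = 463.32 g.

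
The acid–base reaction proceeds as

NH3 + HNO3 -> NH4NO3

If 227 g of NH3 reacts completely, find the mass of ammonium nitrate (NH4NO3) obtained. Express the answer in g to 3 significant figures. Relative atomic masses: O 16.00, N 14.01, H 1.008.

1070 g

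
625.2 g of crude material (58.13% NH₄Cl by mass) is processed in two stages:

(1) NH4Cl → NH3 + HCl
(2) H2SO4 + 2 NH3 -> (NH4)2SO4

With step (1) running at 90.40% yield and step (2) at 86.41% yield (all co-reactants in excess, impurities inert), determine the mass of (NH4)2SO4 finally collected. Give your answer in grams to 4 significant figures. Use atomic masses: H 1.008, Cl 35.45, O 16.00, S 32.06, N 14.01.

350.7 g

Pure NH4Cl = 625.2 × 0.5813 = 363.43 g.
M(NH4Cl) = 14.01 + 4(1.008) + 35.45 = 53.492 g/mol.
M((NH4)2SO4) = 2(14.01) + 8(1.008) + 32.06 + 4(16.00) = 132.144 g/mol.
n(NH4Cl) = 363.43 / 53.492 = 6.7941 mol.
Step 1 (NH4Cl:NH3 = 1:1): theoretical n(NH3) = 6.7941 mol; at 90.40% yield, n(NH3) = 6.1418 mol.
Step 2 (NH3:(NH4)2SO4 = 2:1): theoretical n((NH4)2SO4) = 3.0709 mol, so theoretical mass = 3.0709 × 132.144 = 405.80 g.
At 86.41% yield, actual mass of (NH4)2SO4 = 405.80 × 0.8641 = 350.66 g.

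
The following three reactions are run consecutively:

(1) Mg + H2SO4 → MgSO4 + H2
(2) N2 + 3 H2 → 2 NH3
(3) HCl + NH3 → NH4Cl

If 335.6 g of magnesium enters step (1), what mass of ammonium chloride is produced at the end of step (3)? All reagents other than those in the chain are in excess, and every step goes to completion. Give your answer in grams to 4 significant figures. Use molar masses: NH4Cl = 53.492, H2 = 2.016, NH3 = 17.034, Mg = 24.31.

n(Mg) = 335.6 / 24.31 = 13.805 mol.
Reaction (1): Mg→H2 ratio 1:1 ⇒ n(H2) = 13.805 mol.
Reaction (2): H2→NH3 ratio 3:2 ⇒ n(NH3) = 9.2033 mol.
Reaction (3): NH3→NH4Cl ratio 1:1 ⇒ n(NH4Cl) = 9.2033 mol.
Mass of NH4Cl = 9.2033 × 53.492 = 492.31 g.

492.3 g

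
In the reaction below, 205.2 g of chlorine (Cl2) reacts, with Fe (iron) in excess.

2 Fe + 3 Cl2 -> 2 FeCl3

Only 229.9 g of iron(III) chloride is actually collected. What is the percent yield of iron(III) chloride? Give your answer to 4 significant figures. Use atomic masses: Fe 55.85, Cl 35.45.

M(Cl2) = 2(35.45) = 70.90 g/mol.
M(FeCl3) = 55.85 + 3(35.45) = 162.20 g/mol.
n(Cl2) = 205.20 g / 70.90 g/mol = 2.8942 mol.
From the equation the Cl2:FeCl3 mole ratio is 3:2, so n(FeCl3) = 2.8942 × 2/3 = 1.9295 mol.
Mass of FeCl3 = 1.9295 mol × 162.20 g/mol = 312.96 g.
This is the theoretical yield. Percent yield = 229.9 g / 312.96 g × 100% = 73.460%.

73.46 %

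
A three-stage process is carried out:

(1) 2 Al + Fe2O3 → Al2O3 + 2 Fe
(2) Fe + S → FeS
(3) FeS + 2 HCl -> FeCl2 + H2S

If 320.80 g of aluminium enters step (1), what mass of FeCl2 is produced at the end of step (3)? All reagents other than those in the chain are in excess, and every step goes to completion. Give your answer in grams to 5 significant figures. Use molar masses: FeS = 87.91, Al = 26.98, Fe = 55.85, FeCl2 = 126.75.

1507.1 g

n(Al) = 320.80 / 26.98 = 11.8903 mol.
Reaction (1): Al→Fe ratio 2:2 ⇒ n(Fe) = 11.8903 mol.
Reaction (2): Fe→FeS ratio 1:1 ⇒ n(FeS) = 11.8903 mol.
Reaction (3): FeS→FeCl2 ratio 1:1 ⇒ n(FeCl2) = 11.8903 mol.
Mass of FeCl2 = 11.8903 × 126.75 = 1507.09 g.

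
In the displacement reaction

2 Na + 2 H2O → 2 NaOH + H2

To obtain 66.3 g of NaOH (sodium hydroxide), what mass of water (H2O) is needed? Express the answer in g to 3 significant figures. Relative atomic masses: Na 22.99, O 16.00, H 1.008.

29.9 g

M(NaOH) = 22.99 + 16.00 + 1.008 = 39.998 g/mol.
M(H2O) = 2(1.008) + 16.00 = 18.016 g/mol.
n(NaOH) = 66.30 g / 39.998 g/mol = 1.658 mol.
From the equation the NaOH:H2O mole ratio is 2:2, so n(H2O) = 1.658 × 2/2 = 1.658 mol.
Mass of H2O = 1.658 mol × 18.016 g/mol = 29.86 g.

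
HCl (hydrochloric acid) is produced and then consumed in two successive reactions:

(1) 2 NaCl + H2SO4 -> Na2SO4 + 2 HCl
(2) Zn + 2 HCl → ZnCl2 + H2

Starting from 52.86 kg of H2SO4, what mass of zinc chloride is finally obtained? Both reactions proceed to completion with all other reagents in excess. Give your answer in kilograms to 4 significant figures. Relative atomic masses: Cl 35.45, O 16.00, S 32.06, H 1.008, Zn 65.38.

M(H2SO4) = 2(1.008) + 32.06 + 4(16.00) = 98.076 g/mol.
M(ZnCl2) = 65.38 + 2(35.45) = 136.28 g/mol.
52.86 kg = 52860 g.
n(H2SO4) = 52860 / 98.076 = 538.97 mol.
Step 1 gives a 1:2 ratio of H2SO4 to HCl, so n(HCl) = 1077.9 mol.
In step 2 the HCl:ZnCl2 ratio is 2:1, so n(ZnCl2) = 538.97 mol.
Mass of ZnCl2 = 538.97 × 136.28 = 73451 g = 73.45 kg.

73.45 kg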